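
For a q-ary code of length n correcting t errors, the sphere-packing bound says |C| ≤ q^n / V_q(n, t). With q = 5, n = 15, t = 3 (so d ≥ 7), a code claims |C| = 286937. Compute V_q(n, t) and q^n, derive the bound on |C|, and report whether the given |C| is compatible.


V_q(n, t) = 30861, q^n = 30517578125, Hamming bound = 988871, |C| = 286937 ≤ bound (satisfied).

Step 1: Compute V_q(n, t) = Σ_{j=0}^3 C(n, j) (q−1)^j.
  j = 0: C(15,0)·(4)^0 = 1·1 = 1.
  j = 1: C(15,1)·(4)^1 = 15·4 = 60.
  j = 2: C(15,2)·(4)^2 = 105·16 = 1680.
  j = 3: C(15,3)·(4)^3 = 455·64 = 29120.
  V_q(n, t) = 1 + 60 + 1680 + 29120 = 30861.
Step 2: q^n = 5^15 = 30517578125.
Step 3: Hamming bound ⌊q^n / V_q(n,t)⌋ = ⌊30517578125/30861⌋ = 988871.
Step 4: Compare |C| = 286937 to 988871: satisfied.
The claimed |C| lies below the Hamming bound.


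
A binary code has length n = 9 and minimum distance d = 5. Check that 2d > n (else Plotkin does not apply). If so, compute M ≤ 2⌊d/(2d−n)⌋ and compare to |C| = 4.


Plotkin bound M ≤ 10; given |C| = 4 ≤ bound (satisfied).

Check applicability: 2d = 10, n = 9.
2d − n = 1 > 0, so Plotkin applies.
Compute d/(2d−n) = 5/1 ≈ 5.0000.
⌊d/(2d−n)⌋ = 5.
Plotkin bound: M ≤ 2·5 = 10.
Given |C| = 4, check: satisfied.
This |C| is below the Plotkin bound.


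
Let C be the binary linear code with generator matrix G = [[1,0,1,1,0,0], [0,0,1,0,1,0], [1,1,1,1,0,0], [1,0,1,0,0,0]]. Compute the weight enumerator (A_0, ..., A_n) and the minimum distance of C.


Weight distribution: A_0 = 1, A_1 = 2, A_2 = 4, A_3 = 6, A_4 = 3. Minimum distance d = 1.

Enumerate all 2^4 = 16 messages m ∈ F_2^4.
For each, compute codeword c = mG in F_2^6, then tally its weight.
  m = 0000 → c = 000000, weight = 0.
  m = 1000 → c = 101100, weight = 3.
  m = 0100 → c = 001010, weight = 2.
  m = 1100 → c = 100110, weight = 3.
  m = 0010 → c = 111100, weight = 4.
  m = 1010 → c = 010000, weight = 1.
  m = 0110 → c = 110110, weight = 4.
  m = 1110 → c = 011010, weight = 3.
  m = 0001 → c = 101000, weight = 2.
  m = 1001 → c = 000100, weight = 1.
  m = 0101 → c = 100010, weight = 2.
  m = 1101 → c = 001110, weight = 3.
  m = 0011 → c = 010100, weight = 2.
  m = 1011 → c = 111000, weight = 3.
  m = 0111 → c = 011110, weight = 4.
  m = 1111 → c = 110010, weight = 3.
Tally weights:
  weight 0: 1 codewords.
  weight 1: 2 codewords.
  weight 2: 4 codewords.
  weight 3: 6 codewords.
  weight 4: 3 codewords.
Minimum distance d = smallest w > 0 with A_w > 0 = 1.
Sanity: Σ A_w = 16 = 2^4 = 16 ✓.


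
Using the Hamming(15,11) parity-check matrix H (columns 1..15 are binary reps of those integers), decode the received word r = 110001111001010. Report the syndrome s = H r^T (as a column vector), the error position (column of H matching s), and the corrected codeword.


s = (0, 0, 0, 1)^T, error position = 1, corrected codeword c = 010001111001010

Compute s = H r^T mod 2 one row at a time:
  s_1 = 1 + 1 + 0 + 0 + 1 + 0 + 1 + 0 = 4 ≡ 0 (mod 2).
  s_2 = 0 + 0 + 1 + 1 + 1 + 0 + 1 + 0 = 4 ≡ 0 (mod 2).
  s_3 = 1 + 0 + 1 + 1 + 0 + 0 + 1 + 0 = 4 ≡ 0 (mod 2).
  s_4 = 1 + 0 + 0 + 1 + 1 + 0 + 0 + 0 = 3 ≡ 1 (mod 2).
s = (0, 0, 0, 1)^T — this equals column 1 of H (binary 0001), so error is at position 1.
Correct: flip bit 1 of r = 110001111001010 to get c = 010001111001010.


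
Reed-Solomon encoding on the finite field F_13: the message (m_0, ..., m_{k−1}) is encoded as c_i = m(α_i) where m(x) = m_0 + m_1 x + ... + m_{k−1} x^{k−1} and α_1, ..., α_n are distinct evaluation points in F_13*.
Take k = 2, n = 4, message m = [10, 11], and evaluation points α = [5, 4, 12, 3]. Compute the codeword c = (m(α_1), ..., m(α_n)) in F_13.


c = [0, 2, 12, 4]

Message polynomial: m(x) = 10 + 11·x (mod 13).
For each evaluation point α_i, compute m(α_i) mod 13:
  α_1 = 5: Horner steps 11 → 0, so m(5) = 0.
  α_2 = 4: Horner steps 11 → 2, so m(4) = 2.
  α_3 = 12: Horner steps 11 → 12, so m(12) = 12.
  α_4 = 3: Horner steps 11 → 4, so m(3) = 4.
Codeword c = [0, 2, 12, 4] ∈ F_13^4.


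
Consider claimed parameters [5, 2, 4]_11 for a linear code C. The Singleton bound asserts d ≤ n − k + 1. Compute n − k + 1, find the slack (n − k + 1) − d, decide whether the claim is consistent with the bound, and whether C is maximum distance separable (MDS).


Singleton RHS = n − k + 1 = 4, slack = 0, bound satisfied, MDS.

Singleton bound: d ≤ n − k + 1.
Here n = 5, k = 2, so n − k + 1 = 4.
Given d = 4, check d ≤ 4: YES.
Slack = (n − k + 1) − d = 0.
The code is MDS (slack = 0).
Description: the claimed parameters are [5, 2, 4]_11; such a code would be MDS (meets Singleton bound).


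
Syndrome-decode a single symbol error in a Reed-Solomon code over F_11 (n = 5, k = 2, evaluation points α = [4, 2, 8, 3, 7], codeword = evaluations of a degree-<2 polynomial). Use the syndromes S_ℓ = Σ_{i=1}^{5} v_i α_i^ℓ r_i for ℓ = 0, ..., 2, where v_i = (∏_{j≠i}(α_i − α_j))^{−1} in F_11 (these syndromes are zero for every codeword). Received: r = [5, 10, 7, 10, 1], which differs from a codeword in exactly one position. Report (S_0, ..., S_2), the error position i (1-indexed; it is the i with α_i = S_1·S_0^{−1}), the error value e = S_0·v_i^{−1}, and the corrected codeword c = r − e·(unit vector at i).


S = (10, 9, 7), error at position 2, error magnitude e = 6, c = [5, 4, 7, 10, 1].

Step 1: column multipliers v_i = (∏_{j≠i}(α_i − α_j))^{−1} mod 11.
  i = 1 (α = 4): (4−2)(4−8)(4−3)(4−7) = 2·(−4)·1·(−3) = 24 ≡ 2, so v_1 = 2^{−1} = 6 (mod 11).
  i = 2 (α = 2): (2−4)(2−8)(2−3)(2−7) = (−2)·(−6)·(−1)·(−5) = 60 ≡ 5, so v_2 = 5^{−1} = 9 (mod 11).
  i = 3 (α = 8): (8−4)(8−2)(8−3)(8−7) = 4·6·5·1 = 120 ≡ 10, so v_3 = 10^{−1} = 10 (mod 11).
  i = 4 (α = 3): (3−4)(3−2)(3−8)(3−7) = (−1)·1·(−5)·(−4) = −20 ≡ 2, so v_4 = 2^{−1} = 6 (mod 11).
  i = 5 (α = 7): (7−4)(7−2)(7−8)(7−3) = 3·5·(−1)·4 = −60 ≡ 6, so v_5 = 6^{−1} = 2 (mod 11).
  v = [6, 9, 10, 6, 2].
Step 2: syndromes of r = [5, 10, 7, 10, 1] (all sums mod 11).
  S_0 = Σ v_i r_i = 6·5 + 9·10 + 10·7 + 6·10 + 2·1 = 252 ≡ 10.
  S_1 = Σ v_i α_i r_i = 6·4·5 + 9·2·10 + 10·8·7 + 6·3·10 + 2·7·1 = 1054 ≡ 9.
  α_i^2 mod 11 = [5, 4, 9, 9, 5].
  S_2 = Σ v_i α_i^2 r_i = 6·5·5 + 9·4·10 + 10·9·7 + 6·9·10 + 2·5·1 = 1690 ≡ 7.
  S = (10, 9, 7) ≠ 0, so r is not a codeword (an error is present).
Step 3: locate the error. For a single error e at position i, S_ℓ = v_i·e·α_i^ℓ, so α_err = S_1/S_0.
  S_0^{−1} = 10^{−1} = 10 (mod 11), so α_err = 9·10 = 90 ≡ 2 = α_2. Error position i = 2.
  Consistency check: S_2/S_1 = 7·5 = 35 ≡ 2 = α_err ✓ (single-error assumption holds).
Step 4: error magnitude e = S_0/v_2 = S_0·∏_{j≠2}(α_2 − α_j) = 10·5 = 50 ≡ 6 (mod 11).
Step 5: correct position 2: c_2 = r_2 − e = 10 − 6 ≡ 4 (mod 11). Hence c = [5, 4, 7, 10, 1].
  Check: interpolating c through the α_i gives m(x) = 3 + 6·x (degree < 2) with m(α_i) = c_i for every i, so c is indeed a codeword.


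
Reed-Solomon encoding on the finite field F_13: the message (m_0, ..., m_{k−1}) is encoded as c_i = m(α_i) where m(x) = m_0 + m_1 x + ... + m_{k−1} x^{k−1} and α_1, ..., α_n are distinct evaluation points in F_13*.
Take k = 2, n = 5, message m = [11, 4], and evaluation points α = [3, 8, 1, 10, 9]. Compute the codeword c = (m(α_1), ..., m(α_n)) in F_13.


c = [10, 4, 2, 12, 8]

Message polynomial: m(x) = 11 + 4·x (mod 13).
For each evaluation point α_i, compute m(α_i) mod 13:
  α_1 = 3: Horner steps 4 → 10, so m(3) = 10.
  α_2 = 8: Horner steps 4 → 4, so m(8) = 4.
  α_3 = 1: Horner steps 4 → 2, so m(1) = 2.
  α_4 = 10: Horner steps 4 → 12, so m(10) = 12.
  α_5 = 9: Horner steps 4 → 8, so m(9) = 8.
Codeword c = [10, 4, 2, 12, 8] ∈ F_13^5.


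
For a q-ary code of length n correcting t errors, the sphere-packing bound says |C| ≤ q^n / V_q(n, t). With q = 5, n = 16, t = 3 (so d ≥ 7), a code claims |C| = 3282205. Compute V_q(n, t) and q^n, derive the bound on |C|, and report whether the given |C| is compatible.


V_q(n, t) = 37825, q^n = 152587890625, Hamming bound = 4034048, |C| = 3282205 ≤ bound (satisfied).

Step 1: Compute V_q(n, t) = Σ_{j=0}^3 C(n, j) (q−1)^j.
  j = 0: C(16,0)·(4)^0 = 1·1 = 1.
  j = 1: C(16,1)·(4)^1 = 16·4 = 64.
  j = 2: C(16,2)·(4)^2 = 120·16 = 1920.
  j = 3: C(16,3)·(4)^3 = 560·64 = 35840.
  V_q(n, t) = 1 + 64 + 1920 + 35840 = 37825.
Step 2: q^n = 5^16 = 152587890625.
Step 3: Hamming bound ⌊q^n / V_q(n,t)⌋ = ⌊152587890625/37825⌋ = 4034048.
Step 4: Compare |C| = 3282205 to 4034048: satisfied.
The claimed |C| lies below the Hamming bound.


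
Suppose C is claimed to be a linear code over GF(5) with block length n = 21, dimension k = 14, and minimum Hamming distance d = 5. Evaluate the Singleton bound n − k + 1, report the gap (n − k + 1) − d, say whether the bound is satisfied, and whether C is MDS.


Singleton RHS = n − k + 1 = 8, slack = 3, bound satisfied, not MDS.

Singleton bound: d ≤ n − k + 1.
Here n = 21, k = 14, so n − k + 1 = 8.
Given d = 5, check d ≤ 8: YES.
Slack = (n − k + 1) − d = 3.
The code is NOT MDS (slack = 3 > 0).
Description: the claimed parameters are [21, 14, 5]_5; such a code would be non-MDS.


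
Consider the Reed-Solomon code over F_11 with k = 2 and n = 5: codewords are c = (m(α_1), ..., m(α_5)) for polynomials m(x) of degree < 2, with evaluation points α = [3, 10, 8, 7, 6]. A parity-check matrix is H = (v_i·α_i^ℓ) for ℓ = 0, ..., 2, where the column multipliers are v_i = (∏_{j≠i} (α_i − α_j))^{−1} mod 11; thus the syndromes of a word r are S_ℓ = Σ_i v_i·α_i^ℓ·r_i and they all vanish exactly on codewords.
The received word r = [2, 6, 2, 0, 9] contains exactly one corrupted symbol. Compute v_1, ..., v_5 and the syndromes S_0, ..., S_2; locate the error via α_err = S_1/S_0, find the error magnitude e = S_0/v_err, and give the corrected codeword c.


S = (5, 4, 1), error at position 1, error magnitude e = 10, c = [3, 6, 2, 0, 9].

Step 1: column multipliers v_i = (∏_{j≠i}(α_i − α_j))^{−1} mod 11.
  i = 1 (α = 3): (3−10)(3−8)(3−7)(3−6) = (−7)·(−5)·(−4)·(−3) = 420 ≡ 2, so v_1 = 2^{−1} = 6 (mod 11).
  i = 2 (α = 10): (10−3)(10−8)(10−7)(10−6) = 7·2·3·4 = 168 ≡ 3, so v_2 = 3^{−1} = 4 (mod 11).
  i = 3 (α = 8): (8−3)(8−10)(8−7)(8−6) = 5·(−2)·1·2 = −20 ≡ 2, so v_3 = 2^{−1} = 6 (mod 11).
  i = 4 (α = 7): (7−3)(7−10)(7−8)(7−6) = 4·(−3)·(−1)·1 = 12 ≡ 1, so v_4 = 1^{−1} = 1 (mod 11).
  i = 5 (α = 6): (6−3)(6−10)(6−8)(6−7) = 3·(−4)·(−2)·(−1) = −24 ≡ 9, so v_5 = 9^{−1} = 5 (mod 11).
  v = [6, 4, 6, 1, 5].
Step 2: syndromes of r = [2, 6, 2, 0, 9] (all sums mod 11).
  S_0 = Σ v_i r_i = 6·2 + 4·6 + 6·2 + 1·0 + 5·9 = 93 ≡ 5.
  S_1 = Σ v_i α_i r_i = 6·3·2 + 4·10·6 + 6·8·2 + 1·7·0 + 5·6·9 = 642 ≡ 4.
  α_i^2 mod 11 = [9, 1, 9, 5, 3].
  S_2 = Σ v_i α_i^2 r_i = 6·9·2 + 4·1·6 + 6·9·2 + 1·5·0 + 5·3·9 = 375 ≡ 1.
  S = (5, 4, 1) ≠ 0, so r is not a codeword (an error is present).
Step 3: locate the error. For a single error e at position i, S_ℓ = v_i·e·α_i^ℓ, so α_err = S_1/S_0.
  S_0^{−1} = 5^{−1} = 9 (mod 11), so α_err = 4·9 = 36 ≡ 3 = α_1. Error position i = 1.
  Consistency check: S_2/S_1 = 1·3 = 3 ≡ 3 = α_err ✓ (single-error assumption holds).
Step 4: error magnitude e = S_0/v_1 = S_0·∏_{j≠1}(α_1 − α_j) = 5·2 = 10 ≡ 10 (mod 11).
Step 5: correct position 1: c_1 = r_1 − e = 2 − 10 ≡ 3 (mod 11). Hence c = [3, 6, 2, 0, 9].
  Check: interpolating c through the α_i gives m(x) = 8 + 2·x (degree < 2) with m(α_i) = c_i for every i, so c is indeed a codeword.


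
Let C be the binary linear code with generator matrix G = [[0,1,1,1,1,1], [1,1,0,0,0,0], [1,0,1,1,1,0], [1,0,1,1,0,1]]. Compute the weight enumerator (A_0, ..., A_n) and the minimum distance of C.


Weight distribution: A_0 = 1, A_1 = 2, A_2 = 2, A_3 = 4, A_4 = 5, A_5 = 2. Minimum distance d = 1.

Enumerate all 2^4 = 16 messages m ∈ F_2^4.
For each, compute codeword c = mG in F_2^6, then tally its weight.
  m = 0000 → c = 000000, weight = 0.
  m = 1000 → c = 011111, weight = 5.
  m = 0100 → c = 110000, weight = 2.
  m = 1100 → c = 101111, weight = 5.
  m = 0010 → c = 101110, weight = 4.
  m = 1010 → c = 110001, weight = 3.
  m = 0110 → c = 011110, weight = 4.
  m = 1110 → c = 000001, weight = 1.
  m = 0001 → c = 101101, weight = 4.
  m = 1001 → c = 110010, weight = 3.
  m = 0101 → c = 011101, weight = 4.
  m = 1101 → c = 000010, weight = 1.
  m = 0011 → c = 000011, weight = 2.
  m = 1011 → c = 011100, weight = 3.
  m = 0111 → c = 110011, weight = 4.
  m = 1111 → c = 101100, weight = 3.
Tally weights:
  weight 0: 1 codewords.
  weight 1: 2 codewords.
  weight 2: 2 codewords.
  weight 3: 4 codewords.
  weight 4: 5 codewords.
  weight 5: 2 codewords.
Minimum distance d = smallest w > 0 with A_w > 0 = 1.
Sanity: Σ A_w = 16 = 2^4 = 16 ✓.


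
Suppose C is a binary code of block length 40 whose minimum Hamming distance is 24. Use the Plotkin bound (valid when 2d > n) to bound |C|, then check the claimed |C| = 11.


Plotkin bound M ≤ 6; given |C| = 11 > bound (violated).

Check applicability: 2d = 48, n = 40.
2d − n = 8 > 0, so Plotkin applies.
Compute d/(2d−n) = 24/8 ≈ 3.0000.
⌊d/(2d−n)⌋ = 3.
Plotkin bound: M ≤ 2·3 = 6.
Given |C| = 11, check: VIOLATED.
This |C| is above the Plotkin bound, so no binary code with n = 40, d = 24 and 11 codewords exists.


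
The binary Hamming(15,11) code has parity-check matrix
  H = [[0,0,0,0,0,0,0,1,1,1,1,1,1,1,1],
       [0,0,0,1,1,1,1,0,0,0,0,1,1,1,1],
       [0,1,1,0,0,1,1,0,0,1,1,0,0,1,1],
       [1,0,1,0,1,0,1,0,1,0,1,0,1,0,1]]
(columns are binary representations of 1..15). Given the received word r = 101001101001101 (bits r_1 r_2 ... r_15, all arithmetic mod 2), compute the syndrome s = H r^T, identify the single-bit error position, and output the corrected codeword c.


s = (0, 1, 0, 0)^T, error position = 4, corrected codeword c = 101101101001101

Compute s = H r^T mod 2 one row at a time:
  s_1 = 0 + 1 + 0 + 0 + 1 + 1 + 0 + 1 = 4 ≡ 0 (mod 2).
  s_2 = 0 + 0 + 1 + 1 + 1 + 1 + 0 + 1 = 5 ≡ 1 (mod 2).
  s_3 = 0 + 1 + 1 + 1 + 0 + 0 + 0 + 1 = 4 ≡ 0 (mod 2).
  s_4 = 1 + 1 + 0 + 1 + 1 + 0 + 1 + 1 = 6 ≡ 0 (mod 2).
s = (0, 1, 0, 0)^T — this equals column 4 of H (binary 0100), so error is at position 4.
Correct: flip bit 4 of r = 101001101001101 to get c = 101101101001101.


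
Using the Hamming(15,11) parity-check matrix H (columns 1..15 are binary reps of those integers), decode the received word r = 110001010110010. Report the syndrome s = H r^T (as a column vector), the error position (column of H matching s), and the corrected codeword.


s = (0, 0, 1, 0)^T, error position = 2, corrected codeword c = 100001010110010

Compute s = H r^T mod 2 one row at a time:
  s_1 = 1 + 0 + 1 + 1 + 0 + 0 + 1 + 0 = 4 ≡ 0 (mod 2).
  s_2 = 0 + 0 + 1 + 0 + 0 + 0 + 1 + 0 = 2 ≡ 0 (mod 2).
  s_3 = 1 + 0 + 1 + 0 + 1 + 1 + 1 + 0 = 5 ≡ 1 (mod 2).
  s_4 = 1 + 0 + 0 + 0 + 0 + 1 + 0 + 0 = 2 ≡ 0 (mod 2).
s = (0, 0, 1, 0)^T — this equals column 2 of H (binary 0010), so error is at position 2.
Correct: flip bit 2 of r = 110001010110010 to get c = 100001010110010.


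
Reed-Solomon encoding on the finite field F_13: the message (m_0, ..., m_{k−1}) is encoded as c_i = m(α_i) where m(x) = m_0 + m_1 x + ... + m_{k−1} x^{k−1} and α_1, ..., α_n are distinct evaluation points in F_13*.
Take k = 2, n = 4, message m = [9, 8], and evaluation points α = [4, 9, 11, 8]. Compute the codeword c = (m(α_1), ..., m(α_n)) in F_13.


c = [2, 3, 6, 8]

Message polynomial: m(x) = 9 + 8·x (mod 13).
For each evaluation point α_i, compute m(α_i) mod 13:
  α_1 = 4: Horner steps 8 → 2, so m(4) = 2.
  α_2 = 9: Horner steps 8 → 3, so m(9) = 3.
  α_3 = 11: Horner steps 8 → 6, so m(11) = 6.
  α_4 = 8: Horner steps 8 → 8, so m(8) = 8.
Codeword c = [2, 3, 6, 8] ∈ F_13^4.


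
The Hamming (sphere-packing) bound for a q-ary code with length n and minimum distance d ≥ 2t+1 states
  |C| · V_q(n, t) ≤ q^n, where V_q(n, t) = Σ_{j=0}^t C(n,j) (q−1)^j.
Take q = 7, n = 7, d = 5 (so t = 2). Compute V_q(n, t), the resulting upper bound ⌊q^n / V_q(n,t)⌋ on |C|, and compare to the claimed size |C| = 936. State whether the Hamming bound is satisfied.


V_q(n, t) = 799, q^n = 823543, Hamming bound = 1030, |C| = 936 ≤ bound (satisfied).

Step 1: Compute V_q(n, t) = Σ_{j=0}^2 C(n, j) (q−1)^j.
  j = 0: C(7,0)·(6)^0 = 1·1 = 1.
  j = 1: C(7,1)·(6)^1 = 7·6 = 42.
  j = 2: C(7,2)·(6)^2 = 21·36 = 756.
  V_q(n, t) = 1 + 42 + 756 = 799.
Step 2: q^n = 7^7 = 823543.
Step 3: Hamming bound ⌊q^n / V_q(n,t)⌋ = ⌊823543/799⌋ = 1030.
Step 4: Compare |C| = 936 to 1030: satisfied.
The claimed |C| lies below the Hamming bound.


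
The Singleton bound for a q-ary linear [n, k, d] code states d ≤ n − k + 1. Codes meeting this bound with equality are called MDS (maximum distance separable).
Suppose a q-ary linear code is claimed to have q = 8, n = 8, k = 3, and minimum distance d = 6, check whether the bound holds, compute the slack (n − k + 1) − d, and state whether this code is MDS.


Singleton RHS = n − k + 1 = 6, slack = 0, bound satisfied, MDS.

Singleton bound: d ≤ n − k + 1.
Here n = 8, k = 3, so n − k + 1 = 6.
Given d = 6, check d ≤ 6: YES.
Slack = (n − k + 1) − d = 0.
The code is MDS (slack = 0).
Description: the claimed parameters are [8, 3, 6]_8; such a code would be MDS (meets Singleton bound).


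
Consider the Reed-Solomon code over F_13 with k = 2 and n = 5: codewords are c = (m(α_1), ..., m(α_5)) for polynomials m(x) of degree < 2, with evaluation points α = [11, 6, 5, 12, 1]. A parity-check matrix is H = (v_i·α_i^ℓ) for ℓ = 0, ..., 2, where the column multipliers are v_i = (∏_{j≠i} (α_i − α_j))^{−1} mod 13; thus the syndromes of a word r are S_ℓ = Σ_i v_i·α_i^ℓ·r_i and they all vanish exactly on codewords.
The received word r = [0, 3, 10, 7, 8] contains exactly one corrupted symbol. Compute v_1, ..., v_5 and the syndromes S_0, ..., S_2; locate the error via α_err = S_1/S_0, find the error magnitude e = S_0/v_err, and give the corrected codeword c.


S = (11, 1, 6), error at position 2, error magnitude e = 12, c = [0, 4, 10, 7, 8].

Step 1: column multipliers v_i = (∏_{j≠i}(α_i − α_j))^{−1} mod 13.
  i = 1 (α = 11): (11−6)(11−5)(11−12)(11−1) = 5·6·(−1)·10 = −300 ≡ 12, so v_1 = 12^{−1} = 12 (mod 13).
  i = 2 (α = 6): (6−11)(6−5)(6−12)(6−1) = (−5)·1·(−6)·5 = 150 ≡ 7, so v_2 = 7^{−1} = 2 (mod 13).
  i = 3 (α = 5): (5−11)(5−6)(5−12)(5−1) = (−6)·(−1)·(−7)·4 = −168 ≡ 1, so v_3 = 1^{−1} = 1 (mod 13).
  i = 4 (α = 12): (12−11)(12−6)(12−5)(12−1) = 1·6·7·11 = 462 ≡ 7, so v_4 = 7^{−1} = 2 (mod 13).
  i = 5 (α = 1): (1−11)(1−6)(1−5)(1−12) = (−10)·(−5)·(−4)·(−11) = 2200 ≡ 3, so v_5 = 3^{−1} = 9 (mod 13).
  v = [12, 2, 1, 2, 9].
Step 2: syndromes of r = [0, 3, 10, 7, 8] (all sums mod 13).
  S_0 = Σ v_i r_i = 12·0 + 2·3 + 1·10 + 2·7 + 9·8 = 102 ≡ 11.
  S_1 = Σ v_i α_i r_i = 12·11·0 + 2·6·3 + 1·5·10 + 2·12·7 + 9·1·8 = 326 ≡ 1.
  α_i^2 mod 13 = [4, 10, 12, 1, 1].
  S_2 = Σ v_i α_i^2 r_i = 12·4·0 + 2·10·3 + 1·12·10 + 2·1·7 + 9·1·8 = 266 ≡ 6.
  S = (11, 1, 6) ≠ 0, so r is not a codeword (an error is present).
Step 3: locate the error. For a single error e at position i, S_ℓ = v_i·e·α_i^ℓ, so α_err = S_1/S_0.
  S_0^{−1} = 11^{−1} = 6 (mod 13), so α_err = 1·6 = 6 ≡ 6 = α_2. Error position i = 2.
  Consistency check: S_2/S_1 = 6·1 = 6 ≡ 6 = α_err ✓ (single-error assumption holds).
Step 4: error magnitude e = S_0/v_2 = S_0·∏_{j≠2}(α_2 − α_j) = 11·7 = 77 ≡ 12 (mod 13).
Step 5: correct position 2: c_2 = r_2 − e = 3 − 12 ≡ 4 (mod 13). Hence c = [0, 4, 10, 7, 8].
  Check: interpolating c through the α_i gives m(x) = 1 + 7·x (degree < 2) with m(α_i) = c_i for every i, so c is indeed a codeword.


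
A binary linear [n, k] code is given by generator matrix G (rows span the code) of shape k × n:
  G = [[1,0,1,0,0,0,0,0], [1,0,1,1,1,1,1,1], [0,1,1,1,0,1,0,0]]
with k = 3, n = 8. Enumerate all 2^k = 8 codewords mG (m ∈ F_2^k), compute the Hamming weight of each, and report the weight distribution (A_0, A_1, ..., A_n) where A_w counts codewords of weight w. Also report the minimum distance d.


Weight distribution: A_0 = 1, A_2 = 1, A_4 = 2, A_5 = 3, A_7 = 1. Minimum distance d = 2.

Enumerate all 2^3 = 8 messages m ∈ F_2^3.
For each, compute codeword c = mG in F_2^8, then tally its weight.
  m = 000 → c = 00000000, weight = 0.
  m = 100 → c = 10100000, weight = 2.
  m = 010 → c = 10111111, weight = 7.
  m = 110 → c = 00011111, weight = 5.
  m = 001 → c = 01110100, weight = 4.
  m = 101 → c = 11010100, weight = 4.
  m = 011 → c = 11001011, weight = 5.
  m = 111 → c = 01101011, weight = 5.
Tally weights:
  weight 0: 1 codewords.
  weight 2: 1 codewords.
  weight 4: 2 codewords.
  weight 5: 3 codewords.
  weight 7: 1 codewords.
Minimum distance d = smallest w > 0 with A_w > 0 = 2.
Sanity: Σ A_w = 8 = 2^3 = 8 ✓.


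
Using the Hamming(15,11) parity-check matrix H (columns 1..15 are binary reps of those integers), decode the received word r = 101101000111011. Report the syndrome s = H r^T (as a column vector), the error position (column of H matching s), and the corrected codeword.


s = (1, 1, 0, 0)^T, error position = 12, corrected codeword c = 101101000110011

Compute s = H r^T mod 2 one row at a time:
  s_1 = 0 + 0 + 1 + 1 + 1 + 0 + 1 + 1 = 5 ≡ 1 (mod 2).
  s_2 = 1 + 0 + 1 + 0 + 1 + 0 + 1 + 1 = 5 ≡ 1 (mod 2).
  s_3 = 0 + 1 + 1 + 0 + 1 + 1 + 1 + 1 = 6 ≡ 0 (mod 2).
  s_4 = 1 + 1 + 0 + 0 + 0 + 1 + 0 + 1 = 4 ≡ 0 (mod 2).
s = (1, 1, 0, 0)^T — this equals column 12 of H (binary 1100), so error is at position 12.
Correct: flip bit 12 of r = 101101000111011 to get c = 101101000110011.


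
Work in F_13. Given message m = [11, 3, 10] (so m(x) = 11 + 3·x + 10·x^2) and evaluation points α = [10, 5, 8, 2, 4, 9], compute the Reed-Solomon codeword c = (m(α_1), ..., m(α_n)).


c = [1, 3, 12, 5, 1, 3]

Message polynomial: m(x) = 11 + 3·x + 10·x^2 (mod 13).
For each evaluation point α_i, compute m(α_i) mod 13:
  α_1 = 10: Horner steps 10 → 12 → 1, so m(10) = 1.
  α_2 = 5: Horner steps 10 → 1 → 3, so m(5) = 3.
  α_3 = 8: Horner steps 10 → 5 → 12, so m(8) = 12.
  α_4 = 2: Horner steps 10 → 10 → 5, so m(2) = 5.
  α_5 = 4: Horner steps 10 → 4 → 1, so m(4) = 1.
  α_6 = 9: Horner steps 10 → 2 → 3, so m(9) = 3.
Codeword c = [1, 3, 12, 5, 1, 3] ∈ F_13^6.


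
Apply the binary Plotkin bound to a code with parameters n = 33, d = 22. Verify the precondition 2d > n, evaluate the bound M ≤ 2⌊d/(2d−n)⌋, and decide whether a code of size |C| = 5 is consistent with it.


Plotkin bound M ≤ 4; given |C| = 5 > bound (violated).

Check applicability: 2d = 44, n = 33.
2d − n = 11 > 0, so Plotkin applies.
Compute d/(2d−n) = 22/11 ≈ 2.0000.
⌊d/(2d−n)⌋ = 2.
Plotkin bound: M ≤ 2·2 = 4.
Given |C| = 5, check: VIOLATED.
This |C| is above the Plotkin bound, so no binary code with n = 33, d = 22 and 5 codewords exists.


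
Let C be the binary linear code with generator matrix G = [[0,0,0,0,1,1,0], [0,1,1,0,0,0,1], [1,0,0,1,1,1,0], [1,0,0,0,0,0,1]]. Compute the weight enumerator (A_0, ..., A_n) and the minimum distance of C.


Weight distribution: A_0 = 1, A_2 = 4, A_3 = 3, A_4 = 3, A_5 = 4, A_7 = 1. Minimum distance d = 2.

Enumerate all 2^4 = 16 messages m ∈ F_2^4.
For each, compute codeword c = mG in F_2^7, then tally its weight.
  m = 0000 → c = 0000000, weight = 0.
  m = 1000 → c = 0000110, weight = 2.
  m = 0100 → c = 0110001, weight = 3.
  m = 1100 → c = 0110111, weight = 5.
  m = 0010 → c = 1001110, weight = 4.
  m = 1010 → c = 1001000, weight = 2.
  m = 0110 → c = 1111111, weight = 7.
  m = 1110 → c = 1111001, weight = 5.
  m = 0001 → c = 1000001, weight = 2.
  m = 1001 → c = 1000111, weight = 4.
  m = 0101 → c = 1110000, weight = 3.
  m = 1101 → c = 1110110, weight = 5.
  m = 0011 → c = 0001111, weight = 4.
  m = 1011 → c = 0001001, weight = 2.
  m = 0111 → c = 0111110, weight = 5.
  m = 1111 → c = 0111000, weight = 3.
Tally weights:
  weight 0: 1 codewords.
  weight 2: 4 codewords.
  weight 3: 3 codewords.
  weight 4: 3 codewords.
  weight 5: 4 codewords.
  weight 7: 1 codewords.
Minimum distance d = smallest w > 0 with A_w > 0 = 2.
Sanity: Σ A_w = 16 = 2^4 = 16 ✓.


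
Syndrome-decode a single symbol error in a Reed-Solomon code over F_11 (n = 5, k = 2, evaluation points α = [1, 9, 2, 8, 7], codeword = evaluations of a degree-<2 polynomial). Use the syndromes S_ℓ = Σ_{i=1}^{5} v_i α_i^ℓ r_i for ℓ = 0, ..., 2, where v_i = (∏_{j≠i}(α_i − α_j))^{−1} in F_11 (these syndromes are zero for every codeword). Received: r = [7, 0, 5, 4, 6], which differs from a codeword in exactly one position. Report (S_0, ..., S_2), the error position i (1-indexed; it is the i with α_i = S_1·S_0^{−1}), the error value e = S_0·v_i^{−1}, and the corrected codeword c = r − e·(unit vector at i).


S = (10, 2, 7), error at position 2, error magnitude e = 9, c = [7, 2, 5, 4, 6].

Step 1: column multipliers v_i = (∏_{j≠i}(α_i − α_j))^{−1} mod 11.
  i = 1 (α = 1): (1−9)(1−2)(1−8)(1−7) = (−8)·(−1)·(−7)·(−6) = 336 ≡ 6, so v_1 = 6^{−1} = 2 (mod 11).
  i = 2 (α = 9): (9−1)(9−2)(9−8)(9−7) = 8·7·1·2 = 112 ≡ 2, so v_2 = 2^{−1} = 6 (mod 11).
  i = 3 (α = 2): (2−1)(2−9)(2−8)(2−7) = 1·(−7)·(−6)·(−5) = −210 ≡ 10, so v_3 = 10^{−1} = 10 (mod 11).
  i = 4 (α = 8): (8−1)(8−9)(8−2)(8−7) = 7·(−1)·6·1 = −42 ≡ 2, so v_4 = 2^{−1} = 6 (mod 11).
  i = 5 (α = 7): (7−1)(7−9)(7−2)(7−8) = 6·(−2)·5·(−1) = 60 ≡ 5, so v_5 = 5^{−1} = 9 (mod 11).
  v = [2, 6, 10, 6, 9].
Step 2: syndromes of r = [7, 0, 5, 4, 6] (all sums mod 11).
  S_0 = Σ v_i r_i = 2·7 + 6·0 + 10·5 + 6·4 + 9·6 = 142 ≡ 10.
  S_1 = Σ v_i α_i r_i = 2·1·7 + 6·9·0 + 10·2·5 + 6·8·4 + 9·7·6 = 684 ≡ 2.
  α_i^2 mod 11 = [1, 4, 4, 9, 5].
  S_2 = Σ v_i α_i^2 r_i = 2·1·7 + 6·4·0 + 10·4·5 + 6·9·4 + 9·5·6 = 700 ≡ 7.
  S = (10, 2, 7) ≠ 0, so r is not a codeword (an error is present).
Step 3: locate the error. For a single error e at position i, S_ℓ = v_i·e·α_i^ℓ, so α_err = S_1/S_0.
  S_0^{−1} = 10^{−1} = 10 (mod 11), so α_err = 2·10 = 20 ≡ 9 = α_2. Error position i = 2.
  Consistency check: S_2/S_1 = 7·6 = 42 ≡ 9 = α_err ✓ (single-error assumption holds).
Step 4: error magnitude e = S_0/v_2 = S_0·∏_{j≠2}(α_2 − α_j) = 10·2 = 20 ≡ 9 (mod 11).
Step 5: correct position 2: c_2 = r_2 − e = 0 − 9 ≡ 2 (mod 11). Hence c = [7, 2, 5, 4, 6].
  Check: interpolating c through the α_i gives m(x) = 9 + 9·x (degree < 2) with m(α_i) = c_i for every i, so c is indeed a codeword.


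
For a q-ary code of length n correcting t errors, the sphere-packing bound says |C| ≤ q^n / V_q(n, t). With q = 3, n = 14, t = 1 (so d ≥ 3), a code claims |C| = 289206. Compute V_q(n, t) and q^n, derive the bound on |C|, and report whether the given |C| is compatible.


V_q(n, t) = 29, q^n = 4782969, Hamming bound = 164929, |C| = 289206 > bound (violated).

Step 1: Compute V_q(n, t) = Σ_{j=0}^1 C(n, j) (q−1)^j.
  j = 0: C(14,0)·(2)^0 = 1·1 = 1.
  j = 1: C(14,1)·(2)^1 = 14·2 = 28.
  V_q(n, t) = 1 + 28 = 29.
Step 2: q^n = 3^14 = 4782969.
Step 3: Hamming bound ⌊q^n / V_q(n,t)⌋ = ⌊4782969/29⌋ = 164929.
Step 4: Compare |C| = 289206 to 164929: violated.
The claimed |C| lies above the Hamming bound, so no 3-ary code of length 14 with d ≥ 3 can have 289206 codewords.


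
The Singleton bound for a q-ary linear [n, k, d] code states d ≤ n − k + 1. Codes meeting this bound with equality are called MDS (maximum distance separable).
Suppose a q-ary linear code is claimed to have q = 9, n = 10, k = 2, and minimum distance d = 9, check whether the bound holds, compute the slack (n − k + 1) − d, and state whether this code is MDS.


Singleton RHS = n − k + 1 = 9, slack = 0, bound satisfied, MDS.

Singleton bound: d ≤ n − k + 1.
Here n = 10, k = 2, so n − k + 1 = 9.
Given d = 9, check d ≤ 9: YES.
Slack = (n − k + 1) − d = 0.
The code is MDS (slack = 0).
Description: the claimed parameters are [10, 2, 9]_9; such a code would be MDS (meets Singleton bound).


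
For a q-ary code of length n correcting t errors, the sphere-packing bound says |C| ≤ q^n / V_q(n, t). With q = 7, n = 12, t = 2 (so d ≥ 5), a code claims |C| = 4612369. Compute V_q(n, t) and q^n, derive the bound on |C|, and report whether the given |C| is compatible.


V_q(n, t) = 2449, q^n = 13841287201, Hamming bound = 5651811, |C| = 4612369 ≤ bound (satisfied).

Step 1: Compute V_q(n, t) = Σ_{j=0}^2 C(n, j) (q−1)^j.
  j = 0: C(12,0)·(6)^0 = 1·1 = 1.
  j = 1: C(12,1)·(6)^1 = 12·6 = 72.
  j = 2: C(12,2)·(6)^2 = 66·36 = 2376.
  V_q(n, t) = 1 + 72 + 2376 = 2449.
Step 2: q^n = 7^12 = 13841287201.
Step 3: Hamming bound ⌊q^n / V_q(n,t)⌋ = ⌊13841287201/2449⌋ = 5651811.
Step 4: Compare |C| = 4612369 to 5651811: satisfied.
The claimed |C| lies below the Hamming bound.


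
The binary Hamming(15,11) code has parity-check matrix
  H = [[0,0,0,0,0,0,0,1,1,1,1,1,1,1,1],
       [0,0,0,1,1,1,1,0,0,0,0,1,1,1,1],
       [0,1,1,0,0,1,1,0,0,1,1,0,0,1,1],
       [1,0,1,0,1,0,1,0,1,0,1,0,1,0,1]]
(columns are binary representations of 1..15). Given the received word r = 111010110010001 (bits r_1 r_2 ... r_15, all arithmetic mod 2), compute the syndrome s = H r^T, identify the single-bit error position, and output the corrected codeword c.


s = (1, 1, 1, 0)^T, error position = 14, corrected codeword c = 111010110010011

Compute s = H r^T mod 2 one row at a time:
  s_1 = 1 + 0 + 0 + 1 + 0 + 0 + 0 + 1 = 3 ≡ 1 (mod 2).
  s_2 = 0 + 1 + 0 + 1 + 0 + 0 + 0 + 1 = 3 ≡ 1 (mod 2).
  s_3 = 1 + 1 + 0 + 1 + 0 + 1 + 0 + 1 = 5 ≡ 1 (mod 2).
  s_4 = 1 + 1 + 1 + 1 + 0 + 1 + 0 + 1 = 6 ≡ 0 (mod 2).
s = (1, 1, 1, 0)^T — this equals column 14 of H (binary 1110), so error is at position 14.
Correct: flip bit 14 of r = 111010110010001 to get c = 111010110010011.


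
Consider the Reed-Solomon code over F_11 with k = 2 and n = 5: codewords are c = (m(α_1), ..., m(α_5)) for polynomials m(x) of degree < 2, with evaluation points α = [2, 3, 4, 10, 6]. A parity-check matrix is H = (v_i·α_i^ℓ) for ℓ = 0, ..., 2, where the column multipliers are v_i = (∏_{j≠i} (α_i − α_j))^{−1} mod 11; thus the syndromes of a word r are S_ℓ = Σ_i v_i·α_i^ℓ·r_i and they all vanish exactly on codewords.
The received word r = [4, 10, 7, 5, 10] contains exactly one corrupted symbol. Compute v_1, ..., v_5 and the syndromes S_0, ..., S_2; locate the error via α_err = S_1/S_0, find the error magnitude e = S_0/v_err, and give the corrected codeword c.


S = (10, 8, 2), error at position 2, error magnitude e = 10, c = [4, 0, 7, 5, 10].

Step 1: column multipliers v_i = (∏_{j≠i}(α_i − α_j))^{−1} mod 11.
  i = 1 (α = 2): (2−3)(2−4)(2−10)(2−6) = (−1)·(−2)·(−8)·(−4) = 64 ≡ 9, so v_1 = 9^{−1} = 5 (mod 11).
  i = 2 (α = 3): (3−2)(3−4)(3−10)(3−6) = 1·(−1)·(−7)·(−3) = −21 ≡ 1, so v_2 = 1^{−1} = 1 (mod 11).
  i = 3 (α = 4): (4−2)(4−3)(4−10)(4−6) = 2·1·(−6)·(−2) = 24 ≡ 2, so v_3 = 2^{−1} = 6 (mod 11).
  i = 4 (α = 10): (10−2)(10−3)(10−4)(10−6) = 8·7·6·4 = 1344 ≡ 2, so v_4 = 2^{−1} = 6 (mod 11).
  i = 5 (α = 6): (6−2)(6−3)(6−4)(6−10) = 4·3·2·(−4) = −96 ≡ 3, so v_5 = 3^{−1} = 4 (mod 11).
  v = [5, 1, 6, 6, 4].
Step 2: syndromes of r = [4, 10, 7, 5, 10] (all sums mod 11).
  S_0 = Σ v_i r_i = 5·4 + 1·10 + 6·7 + 6·5 + 4·10 = 142 ≡ 10.
  S_1 = Σ v_i α_i r_i = 5·2·4 + 1·3·10 + 6·4·7 + 6·10·5 + 4·6·10 = 778 ≡ 8.
  α_i^2 mod 11 = [4, 9, 5, 1, 3].
  S_2 = Σ v_i α_i^2 r_i = 5·4·4 + 1·9·10 + 6·5·7 + 6·1·5 + 4·3·10 = 530 ≡ 2.
  S = (10, 8, 2) ≠ 0, so r is not a codeword (an error is present).
Step 3: locate the error. For a single error e at position i, S_ℓ = v_i·e·α_i^ℓ, so α_err = S_1/S_0.
  S_0^{−1} = 10^{−1} = 10 (mod 11), so α_err = 8·10 = 80 ≡ 3 = α_2. Error position i = 2.
  Consistency check: S_2/S_1 = 2·7 = 14 ≡ 3 = α_err ✓ (single-error assumption holds).
Step 4: error magnitude e = S_0/v_2 = S_0·∏_{j≠2}(α_2 − α_j) = 10·1 = 10 ≡ 10 (mod 11).
Step 5: correct position 2: c_2 = r_2 − e = 10 − 10 ≡ 0 (mod 11). Hence c = [4, 0, 7, 5, 10].
  Check: interpolating c through the α_i gives m(x) = 1 + 7·x (degree < 2) with m(α_i) = c_i for every i, so c is indeed a codeword.


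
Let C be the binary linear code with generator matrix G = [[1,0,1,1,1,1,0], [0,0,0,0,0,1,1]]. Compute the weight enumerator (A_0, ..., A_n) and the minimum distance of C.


Weight distribution: A_0 = 1, A_2 = 1, A_5 = 2. Minimum distance d = 2.

Enumerate all 2^2 = 4 messages m ∈ F_2^2.
For each, compute codeword c = mG in F_2^7, then tally its weight.
  m = 00 → c = 0000000, weight = 0.
  m = 10 → c = 1011110, weight = 5.
  m = 01 → c = 0000011, weight = 2.
  m = 11 → c = 1011101, weight = 5.
Tally weights:
  weight 0: 1 codewords.
  weight 2: 1 codewords.
  weight 5: 2 codewords.
Minimum distance d = smallest w > 0 with A_w > 0 = 2.
Sanity: Σ A_w = 4 = 2^2 = 4 ✓.


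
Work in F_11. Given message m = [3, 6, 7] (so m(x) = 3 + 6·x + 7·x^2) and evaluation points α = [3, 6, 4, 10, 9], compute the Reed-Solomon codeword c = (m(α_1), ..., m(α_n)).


c = [7, 5, 7, 4, 8]

Message polynomial: m(x) = 3 + 6·x + 7·x^2 (mod 11).
For each evaluation point α_i, compute m(α_i) mod 11:
  α_1 = 3: Horner steps 7 → 5 → 7, so m(3) = 7.
  α_2 = 6: Horner steps 7 → 4 → 5, so m(6) = 5.
  α_3 = 4: Horner steps 7 → 1 → 7, so m(4) = 7.
  α_4 = 10: Horner steps 7 → 10 → 4, so m(10) = 4.
  α_5 = 9: Horner steps 7 → 3 → 8, so m(9) = 8.
Codeword c = [7, 5, 7, 4, 8] ∈ F_11^5.


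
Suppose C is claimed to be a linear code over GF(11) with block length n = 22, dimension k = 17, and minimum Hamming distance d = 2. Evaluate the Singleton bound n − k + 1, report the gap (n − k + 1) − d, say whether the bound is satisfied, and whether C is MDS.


Singleton RHS = n − k + 1 = 6, slack = 4, bound satisfied, not MDS.

Singleton bound: d ≤ n − k + 1.
Here n = 22, k = 17, so n − k + 1 = 6.
Given d = 2, check d ≤ 6: YES.
Slack = (n − k + 1) − d = 4.
The code is NOT MDS (slack = 4 > 0).
Description: the claimed parameters are [22, 17, 2]_11; such a code would be non-MDS.


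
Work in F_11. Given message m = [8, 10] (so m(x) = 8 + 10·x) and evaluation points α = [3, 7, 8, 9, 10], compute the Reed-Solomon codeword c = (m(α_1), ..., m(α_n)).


c = [5, 1, 0, 10, 9]

Message polynomial: m(x) = 8 + 10·x (mod 11).
For each evaluation point α_i, compute m(α_i) mod 11:
  α_1 = 3: Horner steps 10 → 5, so m(3) = 5.
  α_2 = 7: Horner steps 10 → 1, so m(7) = 1.
  α_3 = 8: Horner steps 10 → 0, so m(8) = 0.
  α_4 = 9: Horner steps 10 → 10, so m(9) = 10.
  α_5 = 10: Horner steps 10 → 9, so m(10) = 9.
Codeword c = [5, 1, 0, 10, 9] ∈ F_11^5.


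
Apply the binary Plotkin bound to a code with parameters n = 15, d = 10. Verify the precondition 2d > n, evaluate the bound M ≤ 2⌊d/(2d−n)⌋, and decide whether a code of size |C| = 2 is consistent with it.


Plotkin bound M ≤ 4; given |C| = 2 ≤ bound (satisfied).

Check applicability: 2d = 20, n = 15.
2d − n = 5 > 0, so Plotkin applies.
Compute d/(2d−n) = 10/5 ≈ 2.0000.
⌊d/(2d−n)⌋ = 2.
Plotkin bound: M ≤ 2·2 = 4.
Given |C| = 2, check: satisfied.
This |C| is below the Plotkin bound.


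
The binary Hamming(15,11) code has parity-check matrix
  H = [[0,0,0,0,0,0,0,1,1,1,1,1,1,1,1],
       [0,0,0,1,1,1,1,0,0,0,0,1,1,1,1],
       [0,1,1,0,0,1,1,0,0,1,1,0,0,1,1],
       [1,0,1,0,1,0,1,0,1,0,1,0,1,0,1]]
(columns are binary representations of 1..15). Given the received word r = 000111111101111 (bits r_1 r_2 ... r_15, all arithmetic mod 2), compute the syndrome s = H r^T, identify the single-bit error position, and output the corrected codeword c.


s = (1, 0, 1, 1)^T, error position = 11, corrected codeword c = 000111111111111

Compute s = H r^T mod 2 one row at a time:
  s_1 = 1 + 1 + 1 + 0 + 1 + 1 + 1 + 1 = 7 ≡ 1 (mod 2).
  s_2 = 1 + 1 + 1 + 1 + 1 + 1 + 1 + 1 = 8 ≡ 0 (mod 2).
  s_3 = 0 + 0 + 1 + 1 + 1 + 0 + 1 + 1 = 5 ≡ 1 (mod 2).
  s_4 = 0 + 0 + 1 + 1 + 1 + 0 + 1 + 1 = 5 ≡ 1 (mod 2).
s = (1, 0, 1, 1)^T — this equals column 11 of H (binary 1011), so error is at position 11.
Correct: flip bit 11 of r = 000111111101111 to get c = 000111111111111.


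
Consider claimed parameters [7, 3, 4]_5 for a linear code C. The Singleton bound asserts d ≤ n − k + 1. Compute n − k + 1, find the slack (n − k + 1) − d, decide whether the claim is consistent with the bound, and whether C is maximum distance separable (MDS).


Singleton RHS = n − k + 1 = 5, slack = 1, bound satisfied, not MDS.

Singleton bound: d ≤ n − k + 1.
Here n = 7, k = 3, so n − k + 1 = 5.
Given d = 4, check d ≤ 5: YES.
Slack = (n − k + 1) − d = 1.
The code is NOT MDS (slack = 1 > 0).
Description: the claimed parameters are [7, 3, 4]_5; such a code would be non-MDS.


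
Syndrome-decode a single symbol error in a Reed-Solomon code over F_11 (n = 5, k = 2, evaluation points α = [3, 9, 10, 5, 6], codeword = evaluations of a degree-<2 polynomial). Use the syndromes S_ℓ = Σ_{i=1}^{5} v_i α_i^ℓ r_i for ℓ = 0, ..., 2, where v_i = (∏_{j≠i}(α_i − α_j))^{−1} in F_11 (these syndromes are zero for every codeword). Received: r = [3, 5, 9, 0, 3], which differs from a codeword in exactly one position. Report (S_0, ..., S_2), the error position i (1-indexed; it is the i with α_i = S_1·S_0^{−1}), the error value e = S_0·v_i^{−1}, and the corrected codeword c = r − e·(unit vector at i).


S = (7, 9, 10), error at position 5, error magnitude e = 10, c = [3, 5, 9, 0, 4].

Step 1: column multipliers v_i = (∏_{j≠i}(α_i − α_j))^{−1} mod 11.
  i = 1 (α = 3): (3−9)(3−10)(3−5)(3−6) = (−6)·(−7)·(−2)·(−3) = 252 ≡ 10, so v_1 = 10^{−1} = 10 (mod 11).
  i = 2 (α = 9): (9−3)(9−10)(9−5)(9−6) = 6·(−1)·4·3 = −72 ≡ 5, so v_2 = 5^{−1} = 9 (mod 11).
  i = 3 (α = 10): (10−3)(10−9)(10−5)(10−6) = 7·1·5·4 = 140 ≡ 8, so v_3 = 8^{−1} = 7 (mod 11).
  i = 4 (α = 5): (5−3)(5−9)(5−10)(5−6) = 2·(−4)·(−5)·(−1) = −40 ≡ 4, so v_4 = 4^{−1} = 3 (mod 11).
  i = 5 (α = 6): (6−3)(6−9)(6−10)(6−5) = 3·(−3)·(−4)·1 = 36 ≡ 3, so v_5 = 3^{−1} = 4 (mod 11).
  v = [10, 9, 7, 3, 4].
Step 2: syndromes of r = [3, 5, 9, 0, 3] (all sums mod 11).
  S_0 = Σ v_i r_i = 10·3 + 9·5 + 7·9 + 3·0 + 4·3 = 150 ≡ 7.
  S_1 = Σ v_i α_i r_i = 10·3·3 + 9·9·5 + 7·10·9 + 3·5·0 + 4·6·3 = 1197 ≡ 9.
  α_i^2 mod 11 = [9, 4, 1, 3, 3].
  S_2 = Σ v_i α_i^2 r_i = 10·9·3 + 9·4·5 + 7·1·9 + 3·3·0 + 4·3·3 = 549 ≡ 10.
  S = (7, 9, 10) ≠ 0, so r is not a codeword (an error is present).
Step 3: locate the error. For a single error e at position i, S_ℓ = v_i·e·α_i^ℓ, so α_err = S_1/S_0.
  S_0^{−1} = 7^{−1} = 8 (mod 11), so α_err = 9·8 = 72 ≡ 6 = α_5. Error position i = 5.
  Consistency check: S_2/S_1 = 10·5 = 50 ≡ 6 = α_err ✓ (single-error assumption holds).
Step 4: error magnitude e = S_0/v_5 = S_0·∏_{j≠5}(α_5 − α_j) = 7·3 = 21 ≡ 10 (mod 11).
Step 5: correct position 5: c_5 = r_5 − e = 3 − 10 ≡ 4 (mod 11). Hence c = [3, 5, 9, 0, 4].
  Check: interpolating c through the α_i gives m(x) = 2 + 4·x (degree < 2) with m(α_i) = c_i for every i, so c is indeed a codeword.


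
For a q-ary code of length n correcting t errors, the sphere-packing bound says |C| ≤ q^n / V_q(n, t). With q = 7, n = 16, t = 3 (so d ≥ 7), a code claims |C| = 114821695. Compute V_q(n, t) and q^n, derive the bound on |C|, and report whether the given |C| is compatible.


V_q(n, t) = 125377, q^n = 33232930569601, Hamming bound = 265064011, |C| = 114821695 ≤ bound (satisfied).

Step 1: Compute V_q(n, t) = Σ_{j=0}^3 C(n, j) (q−1)^j.
  j = 0: C(16,0)·(6)^0 = 1·1 = 1.
  j = 1: C(16,1)·(6)^1 = 16·6 = 96.
  j = 2: C(16,2)·(6)^2 = 120·36 = 4320.
  j = 3: C(16,3)·(6)^3 = 560·216 = 120960.
  V_q(n, t) = 1 + 96 + 4320 + 120960 = 125377.
Step 2: q^n = 7^16 = 33232930569601.
Step 3: Hamming bound ⌊q^n / V_q(n,t)⌋ = ⌊33232930569601/125377⌋ = 265064011.
Step 4: Compare |C| = 114821695 to 265064011: satisfied.
The claimed |C| lies below the Hamming bound.
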